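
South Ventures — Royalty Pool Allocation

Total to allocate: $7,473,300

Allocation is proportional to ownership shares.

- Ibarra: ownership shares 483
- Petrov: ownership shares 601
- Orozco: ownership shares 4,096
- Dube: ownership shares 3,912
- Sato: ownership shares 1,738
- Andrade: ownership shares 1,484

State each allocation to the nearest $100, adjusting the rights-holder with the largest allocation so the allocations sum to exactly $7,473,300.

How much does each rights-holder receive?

Ibarra: $293,100 | Petrov: $364,700 | Orozco: $2,485,900 | Dube: $2,374,200 | Sato: $1,054,800 | Andrade: $900,600

Combined ownership shares = 12,314.
Pro-rata amounts: Ibarra 483/12,314 × $7,473,300 = 293,130.09; Petrov 601/12,314 × $7,473,300 = 364,743.65; Orozco 4,096/12,314 × $7,473,300 = 2,485,840.25; Dube 3,912/12,314 × $7,473,300 = 2,374,171.64; Sato 1,738/12,314 × $7,473,300 = 1,054,782.80; Andrade 1,484/12,314 × $7,473,300 = 900,631.57.
Rounded to nearest $100: Ibarra $293,100; Petrov $364,700; Orozco $2,485,800; Dube $2,374,200; Sato $1,054,800; Andrade $900,600. Sum = $7,473,200.
Difference $7,473,300 − $7,473,200 = +$100 applied to largest allocation (Orozco): Orozco becomes $2,485,900.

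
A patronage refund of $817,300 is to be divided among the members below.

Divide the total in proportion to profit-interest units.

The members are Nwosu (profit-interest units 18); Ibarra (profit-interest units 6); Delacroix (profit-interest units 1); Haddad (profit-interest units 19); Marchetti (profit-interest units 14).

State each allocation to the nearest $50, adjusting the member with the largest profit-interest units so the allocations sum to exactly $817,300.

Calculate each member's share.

Profit-interest units total: 58.
Proportional shares: Nwosu 18/58 × $817,300 = 253,644.83; Ibarra 6/58 × $817,300 = 84,548.28; Delacroix 1/58 × $817,300 = 14,091.38; Haddad 19/58 × $817,300 = 267,736.21; Marchetti 14/58 × $817,300 = 197,279.31.
Rounded to nearest $50: Nwosu $253,650; Ibarra $84,550; Delacroix $14,100; Haddad $267,750; Marchetti $197,300. Sum = $817,350.
Difference $817,300 − $817,350 = −$50 applied to largest profit-interest units (Haddad): Haddad becomes $267,700.

Nwosu: $253,650 | Ibarra: $84,550 | Delacroix: $14,100 | Haddad: $267,700 | Marchetti: $197,300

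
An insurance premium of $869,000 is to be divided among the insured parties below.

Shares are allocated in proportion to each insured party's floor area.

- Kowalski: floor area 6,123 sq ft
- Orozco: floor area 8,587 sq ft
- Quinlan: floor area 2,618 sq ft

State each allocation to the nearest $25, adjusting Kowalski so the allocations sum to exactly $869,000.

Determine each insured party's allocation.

Total floor area = 17,328.
Unrounded shares: Kowalski 6,123/17,328 × $869,000 = 307,068.73; Orozco 8,587/17,328 × $869,000 = 430,638.45; Quinlan 2,618/17,328 × $869,000 = 131,292.82.
Rounded to nearest $25: Kowalski $307,075; Orozco $430,650; Quinlan $131,300. Sum = $869,025.
Difference $869,000 − $869,025 = −$25 applied to Kowalski: Kowalski becomes $307,050.

Kowalski: $307,050 · Orozco: $430,650 · Quinlan: $131,300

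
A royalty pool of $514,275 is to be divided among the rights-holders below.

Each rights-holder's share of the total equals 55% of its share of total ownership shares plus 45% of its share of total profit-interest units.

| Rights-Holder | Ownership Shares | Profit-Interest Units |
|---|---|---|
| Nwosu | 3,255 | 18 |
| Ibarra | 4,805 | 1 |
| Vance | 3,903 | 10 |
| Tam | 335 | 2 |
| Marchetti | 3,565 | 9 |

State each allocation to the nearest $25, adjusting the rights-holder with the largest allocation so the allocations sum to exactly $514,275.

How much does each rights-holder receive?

Nwosu: $162,175; Ibarra: $91,475; Vance: $127,450; Tam: $17,550; Marchetti: $115,625

Ownership shares total 15,863; profit-interest units total 40.
Combined weights (55% ownership shares + 45% profit-interest units): Nwosu 0.3154; Ibarra 0.1778; Vance 0.2478; Tam 0.0341; Marchetti 0.2249.
Pro-rata amounts: Nwosu 162,180.20; Ibarra 91,462.97; Vance 127,449.86; Tam 17,544.53; Marchetti 115,637.43.
At nearest $25: Nwosu $162,175; Ibarra $91,475; Vance $127,450; Tam $17,550; Marchetti $115,625. Sum = $514,275.
Sum already equals the total — no adjustment.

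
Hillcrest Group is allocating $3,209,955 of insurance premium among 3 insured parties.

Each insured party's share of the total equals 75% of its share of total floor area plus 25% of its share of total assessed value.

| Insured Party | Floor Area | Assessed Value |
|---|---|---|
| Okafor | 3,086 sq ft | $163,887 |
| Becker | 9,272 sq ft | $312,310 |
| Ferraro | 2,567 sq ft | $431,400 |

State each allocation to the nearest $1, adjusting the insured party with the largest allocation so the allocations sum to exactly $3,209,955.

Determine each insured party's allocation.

Floor area total 14,925; assessed value total 907,597.
Composite weights (75% floor area + 25% assessed value): Okafor 0.2002; Becker 0.5520; Ferraro 0.2478.
Pro-rata amounts: Okafor 642,692.33; Becker 1,771,754.78; Ferraro 795,507.90.
Rounded to nearest $1: Okafor $642,692; Becker $1,771,755; Ferraro $795,508. Sum = $3,209,955.
Sum already equals the total — no adjustment.

Okafor: $642,692 · Becker: $1,771,755 · Ferraro: $795,508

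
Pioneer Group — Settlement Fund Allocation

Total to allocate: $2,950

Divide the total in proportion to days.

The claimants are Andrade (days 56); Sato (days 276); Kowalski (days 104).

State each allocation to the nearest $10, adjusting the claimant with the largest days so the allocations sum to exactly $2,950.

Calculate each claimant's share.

Andrade: $380 · Sato: $1,870 · Kowalski: $700

Combined days = 56 + 276 + 104 = 436.
Pro-rata amounts: Andrade 378.90; Sato 1,867.43; Kowalski 703.67.
After rounding ($10): Andrade $380; Sato $1,870; Kowalski $700. Sum = $2,950.
Sum already equals the total — no adjustment.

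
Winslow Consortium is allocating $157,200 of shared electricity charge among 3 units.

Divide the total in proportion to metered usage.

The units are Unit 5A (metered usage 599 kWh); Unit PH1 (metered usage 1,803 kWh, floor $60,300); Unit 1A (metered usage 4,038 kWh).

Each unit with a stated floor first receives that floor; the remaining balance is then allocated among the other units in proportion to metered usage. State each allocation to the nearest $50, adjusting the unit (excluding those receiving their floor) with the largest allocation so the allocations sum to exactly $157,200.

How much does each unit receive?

Guaranteed amounts: Unit PH1 $60,300. Residual $96,900.
Residual split over remaining metered usage 4,637: Unit 5A 12,517.38 → $12,500; Unit 1A 84,382.62 → $84,400.

Unit 5A: $12,500; Unit PH1: $60,300; Unit 1A: $84,400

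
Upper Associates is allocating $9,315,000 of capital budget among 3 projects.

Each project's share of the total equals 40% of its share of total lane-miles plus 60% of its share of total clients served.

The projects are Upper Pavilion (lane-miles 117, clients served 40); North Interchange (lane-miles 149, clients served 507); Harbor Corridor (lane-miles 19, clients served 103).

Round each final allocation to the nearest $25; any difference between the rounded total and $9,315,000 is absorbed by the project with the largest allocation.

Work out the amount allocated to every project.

Totals — lane-miles 285, clients served 650.
Blended shares (40% lane-miles + 60% clients served): Upper Pavilion 0.2011; North Interchange 0.6771; Harbor Corridor 0.1217.
Pro-rata amounts: Upper Pavilion 1,873,559.51; North Interchange 6,307,398.95; Harbor Corridor 1,134,041.54.
At nearest $25: Upper Pavilion $1,873,550; North Interchange $6,307,400; Harbor Corridor $1,134,050. Sum = $9,315,000.
No rounding difference to absorb.

Upper Pavilion: $1,873,550 · North Interchange: $6,307,400 · Harbor Corridor: $1,134,050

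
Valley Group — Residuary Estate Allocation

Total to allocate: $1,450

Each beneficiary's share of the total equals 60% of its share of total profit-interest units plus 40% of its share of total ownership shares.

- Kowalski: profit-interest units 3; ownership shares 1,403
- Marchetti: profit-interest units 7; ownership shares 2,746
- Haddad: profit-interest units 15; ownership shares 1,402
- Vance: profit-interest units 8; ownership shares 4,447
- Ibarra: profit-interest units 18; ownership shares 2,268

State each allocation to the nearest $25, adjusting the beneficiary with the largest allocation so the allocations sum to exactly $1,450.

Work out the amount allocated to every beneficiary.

Profit-interest units total 51; ownership shares total 12,266.
Composite weights (60% profit-interest units + 40% ownership shares): Kowalski 0.0810; Marchetti 0.1719; Haddad 0.2222; Vance 0.2391; Ibarra 0.2857.
Raw shares: Kowalski 117.52; Marchetti 249.26; Haddad 322.18; Vance 346.75; Ibarra 414.30.
Rounded to nearest $25: Kowalski $125; Marchetti $250; Haddad $325; Vance $350; Ibarra $425. Sum = $1,475.
Difference $1,450 − $1,475 = −$25 applied to largest allocation (Ibarra): Ibarra becomes $400.

Kowalski: $125 · Marchetti: $250 · Haddad: $325 · Vance: $350 · Ibarra: $400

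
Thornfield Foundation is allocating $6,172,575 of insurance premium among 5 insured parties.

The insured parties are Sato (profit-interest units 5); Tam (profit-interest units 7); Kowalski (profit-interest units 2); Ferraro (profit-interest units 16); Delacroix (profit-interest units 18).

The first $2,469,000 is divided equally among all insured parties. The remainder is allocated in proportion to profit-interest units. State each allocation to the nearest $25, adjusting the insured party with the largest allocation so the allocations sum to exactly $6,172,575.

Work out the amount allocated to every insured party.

Sato: $879,600 | Tam: $1,033,900 | Kowalski: $648,125 | Ferraro: $1,728,325 | Delacroix: $1,882,625

$2,469,000 shared equally gives $493,800 per insured party.
Remainder $3,703,575 by profit-interest units (total 48): Sato 385,789.06 → $385,800; Tam 540,104.69 → $540,100; Kowalski 154,315.62 → $154,325; Ferraro 1,234,525.00 → $1,234,525; Delacroix 1,388,840.62 → $1,388,850.
Rounding difference −$25 on remainder applied to Delacroix.
Totals: Sato $493,800 + $385,800 = $879,600; Tam $493,800 + $540,100 = $1,033,900; Kowalski $493,800 + $154,325 = $648,125; Ferraro $493,800 + $1,234,525 = $1,728,325; Delacroix $493,800 + $1,388,825 = $1,882,625.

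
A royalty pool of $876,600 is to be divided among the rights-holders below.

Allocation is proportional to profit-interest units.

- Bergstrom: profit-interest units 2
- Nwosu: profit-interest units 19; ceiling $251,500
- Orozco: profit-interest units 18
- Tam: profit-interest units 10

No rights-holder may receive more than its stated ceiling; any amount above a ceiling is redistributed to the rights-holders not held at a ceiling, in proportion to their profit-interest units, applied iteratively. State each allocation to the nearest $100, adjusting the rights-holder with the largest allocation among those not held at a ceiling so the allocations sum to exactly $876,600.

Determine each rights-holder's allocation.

Bergstrom: $41,700 | Nwosu: $251,500 | Orozco: $375,000 | Tam: $208,400

Combined profit-interest units = 49.
Pro-rata shares before constraints: Bergstrom 35,779.59; Nwosu 339,906.12; Orozco 322,016.33; Tam 178,897.96.
Held at cap: Nwosu ($251,500); balance $625,100 reallocated over remaining profit-interest units 30.
Shares after redistribution: Bergstrom 41,673.33 → $41,700; Orozco 375,060.00 → $375,100; Tam 208,366.67 → $208,400.
Rounding difference −$100 applied to Orozco → $375,000.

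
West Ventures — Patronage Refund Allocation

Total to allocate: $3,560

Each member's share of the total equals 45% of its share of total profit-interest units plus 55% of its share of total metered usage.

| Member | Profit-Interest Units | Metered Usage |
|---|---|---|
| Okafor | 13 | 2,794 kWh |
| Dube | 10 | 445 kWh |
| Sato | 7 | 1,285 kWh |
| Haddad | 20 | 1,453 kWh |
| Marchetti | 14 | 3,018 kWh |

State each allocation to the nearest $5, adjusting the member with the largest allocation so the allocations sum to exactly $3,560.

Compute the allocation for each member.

Okafor: $935 | Dube: $345 | Sato: $455 | Haddad: $815 | Marchetti: $1,010

Totals — profit-interest units 64, metered usage 8,995.
Combined weights (45% profit-interest units + 55% metered usage): Okafor 0.2622; Dube 0.0975; Sato 0.1278; Haddad 0.2295; Marchetti 0.2830.
Raw shares: Okafor 933.59; Dube 347.18; Sato 454.93; Haddad 816.91; Marchetti 1,007.39.
After rounding ($5): Okafor $935; Dube $345; Sato $455; Haddad $815; Marchetti $1,005. Sum = $3,555.
Difference $3,560 − $3,555 = +$5 applied to largest allocation (Marchetti): Marchetti becomes $1,010.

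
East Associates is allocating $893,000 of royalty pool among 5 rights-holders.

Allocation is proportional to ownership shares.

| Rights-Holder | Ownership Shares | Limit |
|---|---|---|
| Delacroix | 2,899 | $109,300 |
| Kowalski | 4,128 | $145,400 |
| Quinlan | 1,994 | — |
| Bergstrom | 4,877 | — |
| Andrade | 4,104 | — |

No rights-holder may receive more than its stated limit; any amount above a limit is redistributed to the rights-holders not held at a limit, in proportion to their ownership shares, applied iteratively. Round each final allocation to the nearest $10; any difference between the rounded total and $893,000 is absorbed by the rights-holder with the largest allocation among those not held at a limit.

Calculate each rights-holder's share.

Delacroix: $109,300 | Kowalski: $145,400 | Quinlan: $115,970 | Bergstrom: $283,640 | Andrade: $238,690

Sum of ownership shares: 18,002.
Pro-rata shares before constraints: Delacroix 143,806.63; Kowalski 204,771.91; Quinlan 98,913.57; Bergstrom 241,926.51; Andrade 203,581.38.
Cap binds for Delacroix ($109,300), Kowalski ($145,400); residual $638,300 reallocated over remaining ownership shares 10,975.
Shares after redistribution: Quinlan 115,969.95 → $115,970; Bergstrom 283,643.65 → $283,640; Andrade 238,686.40 → $238,690.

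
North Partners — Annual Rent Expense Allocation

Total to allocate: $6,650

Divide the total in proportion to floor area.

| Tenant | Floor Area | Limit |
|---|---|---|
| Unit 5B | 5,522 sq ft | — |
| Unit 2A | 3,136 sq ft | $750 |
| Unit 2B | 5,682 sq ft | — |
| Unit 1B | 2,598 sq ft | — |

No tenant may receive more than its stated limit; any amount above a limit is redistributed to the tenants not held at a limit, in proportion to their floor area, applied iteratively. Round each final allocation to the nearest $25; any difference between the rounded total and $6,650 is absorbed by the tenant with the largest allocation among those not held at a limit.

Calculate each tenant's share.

Unit 5B: $2,350; Unit 2A: $750; Unit 2B: $2,450; Unit 1B: $1,100

Floor area total: 16,938.
Unconstrained shares: Unit 5B 2,167.98; Unit 2A 1,231.22; Unit 2B 2,230.80; Unit 1B 1,020.00.
Cap binds for Unit 2A ($750); residual $5,900 reallocated over remaining floor area 13,802.
Shares after redistribution: Unit 5B 2,360.51 → $2,350; Unit 2B 2,428.91 → $2,425; Unit 1B 1,110.58 → $1,100.
Rounding difference +$25 applied to Unit 2B → $2,450.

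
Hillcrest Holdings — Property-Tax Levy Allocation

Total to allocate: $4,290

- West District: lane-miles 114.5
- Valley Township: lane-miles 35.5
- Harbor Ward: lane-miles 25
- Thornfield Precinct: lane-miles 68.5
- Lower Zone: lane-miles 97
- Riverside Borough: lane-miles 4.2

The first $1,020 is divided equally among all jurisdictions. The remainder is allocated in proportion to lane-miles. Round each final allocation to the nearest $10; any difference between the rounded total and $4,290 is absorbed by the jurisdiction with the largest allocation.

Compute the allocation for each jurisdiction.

Equal tier: $1,020 ÷ 6 = $170 apiece.
Remainder $3,270 by lane-miles (total 344.7): West District 1,086.21 → $1,090; Valley Township 336.77 → $340; Harbor Ward 237.16 → $240; Thornfield Precinct 649.83 → $650; Lower Zone 920.19 → $920; Riverside Borough 39.84 → $40.
Rounding difference −$10 on remainder applied to West District.
Totals: West District $170 + $1,080 = $1,250; Valley Township $170 + $340 = $510; Harbor Ward $170 + $240 = $410; Thornfield Precinct $170 + $650 = $820; Lower Zone $170 + $920 = $1,090; Riverside Borough $170 + $40 = $210.

West District: $1,250; Valley Township: $510; Harbor Ward: $410; Thornfield Precinct: $820; Lower Zone: $1,090; Riverside Borough: $210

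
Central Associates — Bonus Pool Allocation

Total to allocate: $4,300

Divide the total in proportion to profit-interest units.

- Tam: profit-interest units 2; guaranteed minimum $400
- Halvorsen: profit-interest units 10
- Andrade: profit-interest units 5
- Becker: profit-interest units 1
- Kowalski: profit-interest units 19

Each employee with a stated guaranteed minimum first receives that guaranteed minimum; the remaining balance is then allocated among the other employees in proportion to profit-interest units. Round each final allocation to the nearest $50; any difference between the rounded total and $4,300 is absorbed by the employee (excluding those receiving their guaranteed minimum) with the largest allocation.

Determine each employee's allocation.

Tam: $400 · Halvorsen: $1,100 · Andrade: $550 · Becker: $100 · Kowalski: $2,150

Fund the minimums — Tam $400. Remaining pool $3,900.
Remaining pool split over remaining profit-interest units 35: Halvorsen 1,114.29 → $1,100; Andrade 557.14 → $550; Becker 111.43 → $100; Kowalski 2,117.14 → $2,100.
Rounding difference +$50 applied to Kowalski → $2,150.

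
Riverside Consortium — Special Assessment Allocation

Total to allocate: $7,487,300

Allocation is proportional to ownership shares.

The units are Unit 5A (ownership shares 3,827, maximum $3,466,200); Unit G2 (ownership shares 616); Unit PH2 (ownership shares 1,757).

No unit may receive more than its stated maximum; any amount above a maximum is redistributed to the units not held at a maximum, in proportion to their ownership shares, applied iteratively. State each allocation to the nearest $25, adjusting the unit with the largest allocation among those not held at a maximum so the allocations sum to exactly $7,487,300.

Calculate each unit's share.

Unit 5A: $3,466,200; Unit G2: $1,043,825; Unit PH2: $2,977,275

Total ownership shares = 6,200.
Pro-rata shares before constraints: Unit 5A 4,621,596.31; Unit G2 743,899.48; Unit PH2 2,121,804.21.
Cap binds for Unit 5A ($3,466,200); remaining pool $4,021,100 reallocated over remaining ownership shares 2,373.
Remaining shares: Unit G2 1,043,825.37 → $1,043,825; Unit PH2 2,977,274.63 → $2,977,275.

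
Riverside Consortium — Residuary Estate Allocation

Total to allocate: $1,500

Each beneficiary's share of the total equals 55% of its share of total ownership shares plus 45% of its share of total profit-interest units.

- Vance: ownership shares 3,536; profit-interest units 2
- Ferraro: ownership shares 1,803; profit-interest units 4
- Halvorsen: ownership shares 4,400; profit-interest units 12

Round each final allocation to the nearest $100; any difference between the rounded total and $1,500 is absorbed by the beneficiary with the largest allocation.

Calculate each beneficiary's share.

Vance: $400; Ferraro: $300; Halvorsen: $800

Ownership shares total 9,739; profit-interest units total 18.
Composite weights (55% ownership shares + 45% profit-interest units): Vance 0.2497; Ferraro 0.2018; Halvorsen 0.5485.
Unrounded shares: Vance 374.54; Ferraro 302.73; Halvorsen 822.73.
After rounding ($100): Vance $400; Ferraro $300; Halvorsen $800. Sum = $1,500.
Rounded total matches; no reconciliation needed.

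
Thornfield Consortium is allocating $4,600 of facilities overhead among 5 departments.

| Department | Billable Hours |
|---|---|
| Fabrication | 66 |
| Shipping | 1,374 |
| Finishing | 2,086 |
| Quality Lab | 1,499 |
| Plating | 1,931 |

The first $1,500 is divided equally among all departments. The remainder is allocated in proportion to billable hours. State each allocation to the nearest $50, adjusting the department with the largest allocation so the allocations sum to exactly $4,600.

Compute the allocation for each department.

Equal tier: $1,500 ÷ 5 = $300 apiece.
Remainder $3,100 by billable hours (total 6,956): Fabrication 29.41 → $50; Shipping 612.33 → $600; Finishing 929.64 → $950; Quality Lab 668.04 → $650; Plating 860.57 → $850.
Totals: Fabrication $300 + $50 = $350; Shipping $300 + $600 = $900; Finishing $300 + $950 = $1,250; Quality Lab $300 + $650 = $950; Plating $300 + $850 = $1,150.

Fabrication: $350 · Shipping: $900 · Finishing: $1,250 · Quality Lab: $950 · Plating: $1,150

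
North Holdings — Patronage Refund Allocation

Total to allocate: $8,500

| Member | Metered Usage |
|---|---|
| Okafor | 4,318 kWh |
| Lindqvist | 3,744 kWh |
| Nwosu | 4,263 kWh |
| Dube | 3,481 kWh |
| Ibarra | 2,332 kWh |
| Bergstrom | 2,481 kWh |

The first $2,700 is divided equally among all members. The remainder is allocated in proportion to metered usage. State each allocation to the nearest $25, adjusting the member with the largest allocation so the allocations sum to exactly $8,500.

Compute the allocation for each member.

Okafor: $1,675 | Lindqvist: $1,500 | Nwosu: $1,650 | Dube: $1,425 | Ibarra: $1,100 | Bergstrom: $1,150

First tranche $2,700 split equally: $450 each.
Remainder $5,800 by metered usage (total 20,619): Okafor 1,214.63 → $1,225; Lindqvist 1,053.16 → $1,050; Nwosu 1,199.16 → $1,200; Dube 979.18 → $975; Ibarra 655.98 → $650; Bergstrom 697.89 → $700.
Totals: Okafor $450 + $1,225 = $1,675; Lindqvist $450 + $1,050 = $1,500; Nwosu $450 + $1,200 = $1,650; Dube $450 + $975 = $1,425; Ibarra $450 + $650 = $1,100; Bergstrom $450 + $700 = $1,150.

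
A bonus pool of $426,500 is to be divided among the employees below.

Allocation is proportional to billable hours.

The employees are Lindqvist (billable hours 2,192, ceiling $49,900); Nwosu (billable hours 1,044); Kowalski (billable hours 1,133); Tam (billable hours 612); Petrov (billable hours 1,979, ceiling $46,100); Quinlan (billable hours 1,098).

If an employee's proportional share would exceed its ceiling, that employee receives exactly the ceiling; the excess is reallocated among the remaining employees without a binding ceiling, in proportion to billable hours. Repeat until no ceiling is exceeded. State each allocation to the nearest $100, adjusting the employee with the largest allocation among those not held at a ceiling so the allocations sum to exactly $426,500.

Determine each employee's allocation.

Combined billable hours = 8,058.
Pro-rata shares before constraints: Lindqvist 116,019.86; Nwosu 55,257.63; Kowalski 59,968.29; Tam 32,392.41; Petrov 104,746.03; Quinlan 58,115.79.
Capped: Lindqvist ($49,900), Petrov ($46,100); residual $330,500 reallocated over remaining billable hours 3,887.
Remaining shares: Nwosu 88,768.20 → $88,800; Kowalski 96,335.61 → $96,300; Tam 52,036.53 → $52,000; Quinlan 93,359.66 → $93,400.

Lindqvist: $49,900; Nwosu: $88,800; Kowalski: $96,300; Tam: $52,000; Petrov: $46,100; Quinlan: $93,400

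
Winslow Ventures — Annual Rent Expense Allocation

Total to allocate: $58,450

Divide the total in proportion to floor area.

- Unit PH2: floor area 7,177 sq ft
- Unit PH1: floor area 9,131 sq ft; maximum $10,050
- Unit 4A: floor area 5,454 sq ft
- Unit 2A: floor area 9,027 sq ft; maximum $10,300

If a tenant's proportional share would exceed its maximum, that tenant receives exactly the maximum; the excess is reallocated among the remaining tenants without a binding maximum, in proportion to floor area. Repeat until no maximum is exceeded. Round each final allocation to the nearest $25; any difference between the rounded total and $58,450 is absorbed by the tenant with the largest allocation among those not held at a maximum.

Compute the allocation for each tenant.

Unit PH2: $21,650 | Unit PH1: $10,050 | Unit 4A: $16,450 | Unit 2A: $10,300

Floor area total: 30,789.
Pro-rata shares before constraints: Unit PH2 13,624.85; Unit PH1 17,334.34; Unit 4A 10,353.90; Unit 2A 17,136.90.
Cap binds for Unit PH1 ($10,050), Unit 2A ($10,300); balance $38,100 reallocated over remaining floor area 12,631.
Remaining shares: Unit PH2 21,648.62 → $21,650; Unit 4A 16,451.38 → $16,450.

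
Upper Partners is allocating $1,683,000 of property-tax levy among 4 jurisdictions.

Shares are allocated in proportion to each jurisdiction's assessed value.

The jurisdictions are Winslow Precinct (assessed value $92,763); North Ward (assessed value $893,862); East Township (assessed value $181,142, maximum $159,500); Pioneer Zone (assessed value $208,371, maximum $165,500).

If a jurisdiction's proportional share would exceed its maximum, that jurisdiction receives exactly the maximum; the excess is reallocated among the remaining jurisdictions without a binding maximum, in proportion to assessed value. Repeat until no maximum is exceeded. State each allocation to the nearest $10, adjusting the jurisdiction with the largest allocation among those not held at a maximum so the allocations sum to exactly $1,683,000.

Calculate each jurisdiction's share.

Assessed value total: 1,376,138.
Proportional shares (ignoring caps): Winslow Precinct 113,448.02; North Ward 1,093,182.33; East Township 221,534.46; Pioneer Zone 254,835.19.
Held at cap: East Township ($159,500), Pioneer Zone ($165,500); balance $1,358,000 reallocated over remaining assessed value 986,625.
Redistributed shares: Winslow Precinct 127,679.87 → $127,680; North Ward 1,230,320.13 → $1,230,320.

Winslow Precinct: $127,680; North Ward: $1,230,320; East Township: $159,500; Pioneer Zone: $165,500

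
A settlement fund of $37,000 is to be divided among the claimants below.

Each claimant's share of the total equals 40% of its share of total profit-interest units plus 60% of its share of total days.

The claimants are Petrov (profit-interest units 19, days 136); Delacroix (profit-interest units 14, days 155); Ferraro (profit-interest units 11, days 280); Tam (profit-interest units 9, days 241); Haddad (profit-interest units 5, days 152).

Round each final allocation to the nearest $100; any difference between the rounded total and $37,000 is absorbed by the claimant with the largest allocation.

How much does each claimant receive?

Petrov: $8,000 · Delacroix: $7,100 · Ferraro: $9,300 · Tam: $7,800 · Haddad: $4,800

Profit-interest units total 58; days total 964.
Blended shares (40% profit-interest units + 60% days): Petrov 0.2157; Delacroix 0.1930; Ferraro 0.2501; Tam 0.2121; Haddad 0.1291.
Pro-rata amounts: Petrov 7,980.23; Delacroix 7,141.92; Ferraro 9,255.03; Tam 7,846.55; Haddad 4,776.28.
At nearest $100: Petrov $8,000; Delacroix $7,100; Ferraro $9,300; Tam $7,800; Haddad $4,800. Sum = $37,000.
Rounded total matches; no reconciliation needed.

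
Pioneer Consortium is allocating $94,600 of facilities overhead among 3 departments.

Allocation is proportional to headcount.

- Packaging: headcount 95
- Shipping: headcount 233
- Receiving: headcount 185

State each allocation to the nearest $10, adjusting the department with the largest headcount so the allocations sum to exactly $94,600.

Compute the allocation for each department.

Packaging: $17,520 · Shipping: $42,960 · Receiving: $34,120

Sum of headcount: 513.
Pro-rata amounts: Packaging 95/513 × $94,600 = 17,518.52; Shipping 233/513 × $94,600 = 42,966.47; Receiving 185/513 × $94,600 = 34,115.01.
After rounding ($10): Packaging $17,520; Shipping $42,970; Receiving $34,120. Sum = $94,610.
Difference $94,600 − $94,610 = −$10 applied to largest headcount (Shipping): Shipping becomes $42,960.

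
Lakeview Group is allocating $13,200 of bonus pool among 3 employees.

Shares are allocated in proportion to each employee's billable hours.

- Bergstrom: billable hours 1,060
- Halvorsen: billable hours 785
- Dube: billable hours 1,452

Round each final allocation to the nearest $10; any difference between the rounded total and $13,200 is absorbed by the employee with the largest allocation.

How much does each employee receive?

Bergstrom: $4,240; Halvorsen: $3,140; Dube: $5,820

Sum of billable hours: 3,297.
Pro-rata amounts: Bergstrom 1,060/3,297 × $13,200 = 4,243.86; Halvorsen 785/3,297 × $13,200 = 3,142.86; Dube 1,452/3,297 × $13,200 = 5,813.28.
After rounding ($10): Bergstrom $4,240; Halvorsen $3,140; Dube $5,810. Sum = $13,190.
Difference $13,200 − $13,190 = +$10 applied to largest allocation (Dube): Dube becomes $5,820.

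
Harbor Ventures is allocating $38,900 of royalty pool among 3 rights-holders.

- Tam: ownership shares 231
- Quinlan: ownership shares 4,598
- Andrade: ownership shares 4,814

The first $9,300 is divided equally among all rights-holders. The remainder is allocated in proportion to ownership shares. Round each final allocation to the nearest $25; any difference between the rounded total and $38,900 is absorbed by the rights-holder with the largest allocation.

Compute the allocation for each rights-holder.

First tranche $9,300 split equally: $3,100 each.
Remainder $29,600 by ownership shares (total 9,643): Tam 709.07 → $700; Quinlan 14,113.95 → $14,125; Andrade 14,776.98 → $14,775.
Totals: Tam $3,100 + $700 = $3,800; Quinlan $3,100 + $14,125 = $17,225; Andrade $3,100 + $14,775 = $17,875.

Tam: $3,800 | Quinlan: $17,225 | Andrade: $17,875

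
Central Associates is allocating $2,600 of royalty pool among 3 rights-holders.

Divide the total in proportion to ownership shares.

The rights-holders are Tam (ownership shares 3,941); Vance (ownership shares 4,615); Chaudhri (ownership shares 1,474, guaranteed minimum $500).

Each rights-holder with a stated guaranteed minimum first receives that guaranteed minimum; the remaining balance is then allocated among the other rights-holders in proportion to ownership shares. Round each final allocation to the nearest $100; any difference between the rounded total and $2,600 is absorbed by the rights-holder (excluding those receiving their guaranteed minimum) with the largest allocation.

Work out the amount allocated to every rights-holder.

Guaranteed amounts: Chaudhri $500. Remaining pool $2,100.
Remaining pool split over remaining ownership shares 8,556: Tam 967.29 → $1,000; Vance 1,132.71 → $1,100.

Tam: $1,000 | Vance: $1,100 | Chaudhri: $500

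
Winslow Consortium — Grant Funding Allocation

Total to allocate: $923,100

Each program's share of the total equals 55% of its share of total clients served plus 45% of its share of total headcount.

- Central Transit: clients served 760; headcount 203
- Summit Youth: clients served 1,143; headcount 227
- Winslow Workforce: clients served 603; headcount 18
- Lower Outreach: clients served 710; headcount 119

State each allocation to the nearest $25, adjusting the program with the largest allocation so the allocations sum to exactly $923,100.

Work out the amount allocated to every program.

Central Transit: $268,700 · Summit Youth: $346,750 · Winslow Workforce: $108,375 · Lower Outreach: $199,275

Clients served total 3,216; headcount total 567.
Blended shares (55% clients served + 45% headcount): Central Transit 0.2911; Summit Youth 0.3756; Winslow Workforce 0.1174; Lower Outreach 0.2159.
Raw shares: Central Transit 268,701.70; Summit Youth 346,748.19; Winslow Workforce 108,381.83; Lower Outreach 199,268.28.
At nearest $25: Central Transit $268,700; Summit Youth $346,750; Winslow Workforce $108,375; Lower Outreach $199,275. Sum = $923,100.
Rounded total matches; no reconciliation needed.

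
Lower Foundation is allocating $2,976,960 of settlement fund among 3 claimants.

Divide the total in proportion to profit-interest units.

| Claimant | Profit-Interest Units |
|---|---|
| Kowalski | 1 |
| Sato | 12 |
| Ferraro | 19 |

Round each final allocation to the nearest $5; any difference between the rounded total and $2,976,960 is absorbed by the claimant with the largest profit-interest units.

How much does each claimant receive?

Kowalski: $93,030; Sato: $1,116,360; Ferraro: $1,767,570

Sum of profit-interest units: 1 + 12 + 19 = 32.
Raw shares: Kowalski 93,030.00; Sato 1,116,360.00; Ferraro 1,767,570.00.
After rounding ($5): Kowalski $93,030; Sato $1,116,360; Ferraro $1,767,570. Sum = $2,976,960.
Sum already equals the total — no adjustment.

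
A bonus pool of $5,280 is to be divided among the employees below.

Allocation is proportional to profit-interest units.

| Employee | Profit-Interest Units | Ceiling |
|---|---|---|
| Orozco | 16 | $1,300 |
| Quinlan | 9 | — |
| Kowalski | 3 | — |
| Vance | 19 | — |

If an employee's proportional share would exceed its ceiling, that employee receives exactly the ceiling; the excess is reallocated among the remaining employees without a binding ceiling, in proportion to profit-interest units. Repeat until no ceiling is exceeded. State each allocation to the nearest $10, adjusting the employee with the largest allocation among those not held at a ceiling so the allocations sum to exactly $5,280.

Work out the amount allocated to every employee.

Orozco: $1,300; Quinlan: $1,160; Kowalski: $390; Vance: $2,430

Total profit-interest units = 47.
Pro-rata shares before constraints: Orozco 1,797.45; Quinlan 1,011.06; Kowalski 337.02; Vance 2,134.47.
Held at cap: Orozco ($1,300); remaining pool $3,980 reallocated over remaining profit-interest units 31.
Redistributed shares: Quinlan 1,155.48 → $1,160; Kowalski 385.16 → $390; Vance 2,439.35 → $2,440.
Rounding difference −$10 applied to Vance → $2,430.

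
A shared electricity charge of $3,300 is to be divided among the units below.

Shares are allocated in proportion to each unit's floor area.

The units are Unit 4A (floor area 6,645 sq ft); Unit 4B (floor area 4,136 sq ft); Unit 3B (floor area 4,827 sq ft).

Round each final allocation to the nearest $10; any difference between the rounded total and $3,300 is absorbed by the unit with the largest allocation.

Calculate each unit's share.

Unit 4A: $1,410; Unit 4B: $870; Unit 3B: $1,020

Total floor area = 15,608.
Pro-rata amounts: Unit 4A 6,645/15,608 × $3,300 = 1,404.95; Unit 4B 4,136/15,608 × $3,300 = 874.47; Unit 3B 4,827/15,608 × $3,300 = 1,020.57.
Rounded to nearest $10: Unit 4A $1,400; Unit 4B $870; Unit 3B $1,020. Sum = $3,290.
Difference $3,300 − $3,290 = +$10 applied to largest allocation (Unit 4A): Unit 4A becomes $1,410.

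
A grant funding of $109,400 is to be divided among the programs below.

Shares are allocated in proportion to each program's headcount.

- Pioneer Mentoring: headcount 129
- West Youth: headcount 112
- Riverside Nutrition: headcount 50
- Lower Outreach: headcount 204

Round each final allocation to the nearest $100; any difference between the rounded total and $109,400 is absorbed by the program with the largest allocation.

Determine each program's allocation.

Pioneer Mentoring: $28,500; West Youth: $24,800; Riverside Nutrition: $11,100; Lower Outreach: $45,000

Total headcount = 495.
Pro-rata amounts: Pioneer Mentoring 129/495 × $109,400 = 28,510.30; West Youth 112/495 × $109,400 = 24,753.13; Riverside Nutrition 50/495 × $109,400 = 11,050.51; Lower Outreach 204/495 × $109,400 = 45,086.06.
At nearest $100: Pioneer Mentoring $28,500; West Youth $24,800; Riverside Nutrition $11,100; Lower Outreach $45,100. Sum = $109,500.
Difference $109,400 − $109,500 = −$100 applied to largest allocation (Lower Outreach): Lower Outreach becomes $45,000.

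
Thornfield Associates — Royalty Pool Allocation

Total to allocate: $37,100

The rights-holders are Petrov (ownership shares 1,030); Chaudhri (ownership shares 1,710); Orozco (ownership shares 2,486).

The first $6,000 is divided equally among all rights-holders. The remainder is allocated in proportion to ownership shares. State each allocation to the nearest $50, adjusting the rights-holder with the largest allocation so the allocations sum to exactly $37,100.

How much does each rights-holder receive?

Petrov: $8,150 · Chaudhri: $12,200 · Orozco: $16,750

Equal tier: $6,000 ÷ 3 = $2,000 apiece.
Remainder $31,100 by ownership shares (total 5,226): Petrov 6,129.54 → $6,150; Chaudhri 10,176.23 → $10,200; Orozco 14,794.22 → $14,800.
Rounding difference −$50 on remainder applied to Orozco.
Totals: Petrov $2,000 + $6,150 = $8,150; Chaudhri $2,000 + $10,200 = $12,200; Orozco $2,000 + $14,750 = $16,750.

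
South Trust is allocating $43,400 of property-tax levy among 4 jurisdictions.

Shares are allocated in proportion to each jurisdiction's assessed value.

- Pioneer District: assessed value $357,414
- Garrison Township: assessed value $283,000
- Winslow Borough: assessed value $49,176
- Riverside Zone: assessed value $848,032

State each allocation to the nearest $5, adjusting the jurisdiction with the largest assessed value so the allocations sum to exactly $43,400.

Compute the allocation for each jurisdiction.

Pioneer District: $10,090 · Garrison Township: $7,990 · Winslow Borough: $1,390 · Riverside Zone: $23,930

Assessed value total: 1,537,622.
Pro-rata amounts: Pioneer District 357,414/1,537,622 × $43,400 = 10,088.15; Garrison Township 283,000/1,537,622 × $43,400 = 7,987.79; Winslow Borough 49,176/1,537,622 × $43,400 = 1,388.01; Riverside Zone 848,032/1,537,622 × $43,400 = 23,936.04.
Rounded to nearest $5: Pioneer District $10,090; Garrison Township $7,990; Winslow Borough $1,390; Riverside Zone $23,935. Sum = $43,405.
Difference $43,400 − $43,405 = −$5 applied to largest assessed value (Riverside Zone): Riverside Zone becomes $23,930.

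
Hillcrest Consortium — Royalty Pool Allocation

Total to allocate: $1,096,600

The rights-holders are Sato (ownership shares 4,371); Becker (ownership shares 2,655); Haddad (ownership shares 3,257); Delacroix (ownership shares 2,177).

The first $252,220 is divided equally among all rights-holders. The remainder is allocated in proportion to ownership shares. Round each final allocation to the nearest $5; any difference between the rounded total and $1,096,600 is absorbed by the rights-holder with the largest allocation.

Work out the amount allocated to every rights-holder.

Sato: $359,265 | Becker: $242,975 | Haddad: $283,775 | Delacroix: $210,585

First tranche $252,220 split equally: $63,055 each.
Remainder $844,380 by ownership shares (total 12,460): Sato 296,210.67 → $296,210; Becker 179,922.06 → $179,920; Haddad 220,717.95 → $220,720; Delacroix 147,529.31 → $147,530.
Totals: Sato $63,055 + $296,210 = $359,265; Becker $63,055 + $179,920 = $242,975; Haddad $63,055 + $220,720 = $283,775; Delacroix $63,055 + $147,530 = $210,585.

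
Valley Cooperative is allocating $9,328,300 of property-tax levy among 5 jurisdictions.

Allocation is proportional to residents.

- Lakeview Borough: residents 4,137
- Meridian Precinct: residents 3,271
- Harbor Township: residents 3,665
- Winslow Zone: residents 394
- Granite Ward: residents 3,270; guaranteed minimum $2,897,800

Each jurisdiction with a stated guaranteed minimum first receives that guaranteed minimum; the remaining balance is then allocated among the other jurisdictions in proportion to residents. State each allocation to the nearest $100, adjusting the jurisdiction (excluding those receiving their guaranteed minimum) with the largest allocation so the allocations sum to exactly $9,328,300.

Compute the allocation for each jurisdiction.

Lakeview Borough: $2,320,000 · Meridian Precinct: $1,834,300 · Harbor Township: $2,055,300 · Winslow Zone: $220,900 · Granite Ward: $2,897,800

Guaranteed amounts: Granite Ward $2,897,800. Balance $6,430,500.
Balance split over remaining residents 11,467: Lakeview Borough 2,319,959.75 → $2,320,000; Meridian Precinct 1,834,321.57 → $1,834,300; Harbor Township 2,055,270.12 → $2,055,300; Winslow Zone 220,948.55 → $220,900.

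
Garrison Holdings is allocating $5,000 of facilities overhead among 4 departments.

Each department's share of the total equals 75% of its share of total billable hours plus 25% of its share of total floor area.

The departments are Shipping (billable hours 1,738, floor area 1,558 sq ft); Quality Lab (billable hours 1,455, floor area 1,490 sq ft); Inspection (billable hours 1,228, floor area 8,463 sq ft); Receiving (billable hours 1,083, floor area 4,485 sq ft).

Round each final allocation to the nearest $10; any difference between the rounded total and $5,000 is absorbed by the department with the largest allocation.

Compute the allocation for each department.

Totals — billable hours 5,504, floor area 15,996.
Composite weights (75% billable hours + 25% floor area): Shipping 0.2612; Quality Lab 0.2216; Inspection 0.2996; Receiving 0.2177.
Unrounded shares: Shipping 1,305.89; Quality Lab 1,107.76; Inspection 1,498.00; Receiving 1,088.35.
At nearest $10: Shipping $1,310; Quality Lab $1,110; Inspection $1,500; Receiving $1,090. Sum = $5,010.
Difference $5,000 − $5,010 = −$10 applied to largest allocation (Inspection): Inspection becomes $1,490.

Shipping: $1,310 · Quality Lab: $1,110 · Inspection: $1,490 · Receiving: $1,090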